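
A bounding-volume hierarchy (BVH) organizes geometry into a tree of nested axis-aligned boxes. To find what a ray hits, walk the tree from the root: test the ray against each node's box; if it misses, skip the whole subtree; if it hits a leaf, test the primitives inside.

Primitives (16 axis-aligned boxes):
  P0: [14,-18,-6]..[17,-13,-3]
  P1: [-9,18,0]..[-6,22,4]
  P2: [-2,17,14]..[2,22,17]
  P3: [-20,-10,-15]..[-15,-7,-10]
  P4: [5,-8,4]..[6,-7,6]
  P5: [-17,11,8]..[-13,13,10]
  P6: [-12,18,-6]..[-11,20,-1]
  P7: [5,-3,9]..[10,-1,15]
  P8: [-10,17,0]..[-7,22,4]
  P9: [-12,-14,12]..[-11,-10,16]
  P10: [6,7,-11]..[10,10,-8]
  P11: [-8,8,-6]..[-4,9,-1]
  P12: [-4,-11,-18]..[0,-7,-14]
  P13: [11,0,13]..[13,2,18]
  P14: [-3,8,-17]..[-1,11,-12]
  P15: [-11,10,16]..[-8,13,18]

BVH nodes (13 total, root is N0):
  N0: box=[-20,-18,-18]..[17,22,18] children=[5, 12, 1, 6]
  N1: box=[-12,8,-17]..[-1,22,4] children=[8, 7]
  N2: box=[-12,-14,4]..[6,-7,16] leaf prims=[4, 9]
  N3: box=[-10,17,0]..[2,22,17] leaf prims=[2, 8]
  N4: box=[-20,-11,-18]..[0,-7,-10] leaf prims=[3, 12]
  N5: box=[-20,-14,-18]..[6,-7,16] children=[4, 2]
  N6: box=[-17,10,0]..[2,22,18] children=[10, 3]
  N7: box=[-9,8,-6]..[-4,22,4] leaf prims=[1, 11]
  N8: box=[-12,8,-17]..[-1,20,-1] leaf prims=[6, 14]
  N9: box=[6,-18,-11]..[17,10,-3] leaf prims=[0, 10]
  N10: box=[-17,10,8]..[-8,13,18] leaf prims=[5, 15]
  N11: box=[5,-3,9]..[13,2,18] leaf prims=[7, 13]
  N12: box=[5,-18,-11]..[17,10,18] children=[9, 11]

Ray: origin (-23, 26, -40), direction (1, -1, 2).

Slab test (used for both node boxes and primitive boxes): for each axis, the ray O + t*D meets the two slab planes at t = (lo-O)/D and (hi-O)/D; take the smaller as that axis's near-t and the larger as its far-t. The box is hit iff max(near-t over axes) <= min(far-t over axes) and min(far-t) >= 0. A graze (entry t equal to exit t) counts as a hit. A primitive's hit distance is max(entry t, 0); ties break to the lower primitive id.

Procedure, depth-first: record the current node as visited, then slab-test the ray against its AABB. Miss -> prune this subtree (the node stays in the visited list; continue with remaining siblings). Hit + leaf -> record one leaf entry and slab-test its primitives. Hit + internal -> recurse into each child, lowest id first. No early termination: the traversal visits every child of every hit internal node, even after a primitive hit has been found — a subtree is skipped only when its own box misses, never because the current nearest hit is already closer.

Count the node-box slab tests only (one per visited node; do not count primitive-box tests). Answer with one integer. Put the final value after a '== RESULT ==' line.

Trace the traversal:
N0 x:[3,40] y:[4,44] z:[11,29] -> hit [11,29], descend [1, 5, 6, 12]
  N1 x:[11,22] y:[4,18] z:[23/2,22] -> hit [23/2,18], descend [7, 8]
    N7 x:[14,19] y:[4,18] z:[17,22] -> hit [17,18] leaf, test {P1(miss), P11@t=17}
    N8 x:[11,22] y:[6,18] z:[23/2,39/2] -> hit [23/2,18] leaf, test {P6(miss), P14(miss)}
  N5 x:[3,29] y:[33,40] z:[11,28] -> miss, prune
  N6 x:[6,25] y:[4,16] z:[20,29] -> miss, prune
  N12 x:[28,40] y:[16,44] z:[29/2,29] -> hit [28,29], descend [9, 11]
    N9 x:[29,40] y:[16,44] z:[29/2,37/2] -> miss, prune
    N11 x:[28,36] y:[24,29] z:[49/2,29] -> hit [28,29] leaf, test {P7(miss), P13(miss)}

order=[0, 1, 7, 8, 5, 6, 12, 9, 11]  |boxes|=9  |leaves|=3  hit=P11

== RESULT ==
9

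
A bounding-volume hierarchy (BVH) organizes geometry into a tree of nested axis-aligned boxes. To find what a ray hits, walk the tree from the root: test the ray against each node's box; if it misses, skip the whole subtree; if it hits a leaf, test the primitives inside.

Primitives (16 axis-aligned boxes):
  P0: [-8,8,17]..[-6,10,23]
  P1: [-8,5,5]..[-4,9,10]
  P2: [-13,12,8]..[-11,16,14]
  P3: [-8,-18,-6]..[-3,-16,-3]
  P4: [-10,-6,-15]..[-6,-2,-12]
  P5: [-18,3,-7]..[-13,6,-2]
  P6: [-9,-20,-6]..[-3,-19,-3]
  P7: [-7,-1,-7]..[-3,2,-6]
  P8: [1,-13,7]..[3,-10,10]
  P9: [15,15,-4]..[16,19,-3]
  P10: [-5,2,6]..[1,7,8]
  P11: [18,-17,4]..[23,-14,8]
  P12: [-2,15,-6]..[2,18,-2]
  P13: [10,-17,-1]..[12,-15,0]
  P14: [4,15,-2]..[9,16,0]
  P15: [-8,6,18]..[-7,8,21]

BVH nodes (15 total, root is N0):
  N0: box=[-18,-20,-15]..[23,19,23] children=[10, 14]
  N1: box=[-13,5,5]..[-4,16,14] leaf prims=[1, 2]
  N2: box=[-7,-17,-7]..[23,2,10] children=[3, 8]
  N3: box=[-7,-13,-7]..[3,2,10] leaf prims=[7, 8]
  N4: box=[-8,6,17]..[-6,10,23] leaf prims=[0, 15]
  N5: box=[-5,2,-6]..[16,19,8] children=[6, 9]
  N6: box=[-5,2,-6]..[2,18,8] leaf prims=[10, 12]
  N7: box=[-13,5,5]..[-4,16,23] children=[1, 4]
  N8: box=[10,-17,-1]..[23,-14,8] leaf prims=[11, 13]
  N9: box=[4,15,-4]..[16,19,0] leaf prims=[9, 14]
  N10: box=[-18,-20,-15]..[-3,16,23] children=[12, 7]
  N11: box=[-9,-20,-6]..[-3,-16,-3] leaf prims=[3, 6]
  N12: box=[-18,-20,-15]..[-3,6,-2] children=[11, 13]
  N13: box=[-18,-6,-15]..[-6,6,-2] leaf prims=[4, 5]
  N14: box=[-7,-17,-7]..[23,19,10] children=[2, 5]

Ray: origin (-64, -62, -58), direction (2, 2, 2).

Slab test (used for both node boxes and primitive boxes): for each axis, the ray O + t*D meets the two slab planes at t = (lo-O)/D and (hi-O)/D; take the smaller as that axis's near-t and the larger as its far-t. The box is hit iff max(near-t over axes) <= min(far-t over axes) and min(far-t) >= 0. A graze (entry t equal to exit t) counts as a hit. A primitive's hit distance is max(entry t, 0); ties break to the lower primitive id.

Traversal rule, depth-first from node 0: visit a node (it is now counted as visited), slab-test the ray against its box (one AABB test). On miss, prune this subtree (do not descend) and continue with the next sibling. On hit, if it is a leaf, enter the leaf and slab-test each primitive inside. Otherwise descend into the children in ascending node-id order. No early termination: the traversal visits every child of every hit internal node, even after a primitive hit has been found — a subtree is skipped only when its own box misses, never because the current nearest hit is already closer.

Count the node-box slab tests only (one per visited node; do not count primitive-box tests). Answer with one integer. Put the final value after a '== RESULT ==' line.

Walk:
N0 x:[23,87/2] y:[21,81/2] z:[43/2,81/2] -> hit [23,81/2], descend [10, 14]
  N10 x:[23,61/2] y:[21,39] z:[43/2,81/2] -> hit [23,61/2], descend [7, 12]
    N7 x:[51/2,30] y:[67/2,39] z:[63/2,81/2] -> miss, prune
    N12 x:[23,61/2] y:[21,34] z:[43/2,28] -> hit [23,28], descend [11, 13]
      N11 x:[55/2,61/2] y:[21,23] z:[26,55/2] -> miss, prune
      N13 x:[23,29] y:[28,34] z:[43/2,28] -> hit [28,28] leaf, test {P4(miss), P5(miss)}
  N14 x:[57/2,87/2] y:[45/2,81/2] z:[51/2,34] -> hit [57/2,34], descend [2, 5]
    N2 x:[57/2,87/2] y:[45/2,32] z:[51/2,34] -> hit [57/2,32], descend [3, 8]
      N3 x:[57/2,67/2] y:[49/2,32] z:[51/2,34] -> hit [57/2,32] leaf, test {P7(miss), P8(miss)}
      N8 x:[37,87/2] y:[45/2,24] z:[57/2,33] -> miss, prune
    N5 x:[59/2,40] y:[32,81/2] z:[26,33] -> hit [32,33], descend [6, 9]
      N6 x:[59/2,33] y:[32,40] z:[26,33] -> hit [32,33] leaf, test {P10@t=32, P12(miss)}
      N9 x:[34,40] y:[77/2,81/2] z:[27,29] -> miss, prune

13 AABB tests over nodes [0, 10, 7, 12, 11, 13, 14, 2, 3, 8, 5, 6, 9]; 3 leaves entered; closest P10.

== RESULT ==
13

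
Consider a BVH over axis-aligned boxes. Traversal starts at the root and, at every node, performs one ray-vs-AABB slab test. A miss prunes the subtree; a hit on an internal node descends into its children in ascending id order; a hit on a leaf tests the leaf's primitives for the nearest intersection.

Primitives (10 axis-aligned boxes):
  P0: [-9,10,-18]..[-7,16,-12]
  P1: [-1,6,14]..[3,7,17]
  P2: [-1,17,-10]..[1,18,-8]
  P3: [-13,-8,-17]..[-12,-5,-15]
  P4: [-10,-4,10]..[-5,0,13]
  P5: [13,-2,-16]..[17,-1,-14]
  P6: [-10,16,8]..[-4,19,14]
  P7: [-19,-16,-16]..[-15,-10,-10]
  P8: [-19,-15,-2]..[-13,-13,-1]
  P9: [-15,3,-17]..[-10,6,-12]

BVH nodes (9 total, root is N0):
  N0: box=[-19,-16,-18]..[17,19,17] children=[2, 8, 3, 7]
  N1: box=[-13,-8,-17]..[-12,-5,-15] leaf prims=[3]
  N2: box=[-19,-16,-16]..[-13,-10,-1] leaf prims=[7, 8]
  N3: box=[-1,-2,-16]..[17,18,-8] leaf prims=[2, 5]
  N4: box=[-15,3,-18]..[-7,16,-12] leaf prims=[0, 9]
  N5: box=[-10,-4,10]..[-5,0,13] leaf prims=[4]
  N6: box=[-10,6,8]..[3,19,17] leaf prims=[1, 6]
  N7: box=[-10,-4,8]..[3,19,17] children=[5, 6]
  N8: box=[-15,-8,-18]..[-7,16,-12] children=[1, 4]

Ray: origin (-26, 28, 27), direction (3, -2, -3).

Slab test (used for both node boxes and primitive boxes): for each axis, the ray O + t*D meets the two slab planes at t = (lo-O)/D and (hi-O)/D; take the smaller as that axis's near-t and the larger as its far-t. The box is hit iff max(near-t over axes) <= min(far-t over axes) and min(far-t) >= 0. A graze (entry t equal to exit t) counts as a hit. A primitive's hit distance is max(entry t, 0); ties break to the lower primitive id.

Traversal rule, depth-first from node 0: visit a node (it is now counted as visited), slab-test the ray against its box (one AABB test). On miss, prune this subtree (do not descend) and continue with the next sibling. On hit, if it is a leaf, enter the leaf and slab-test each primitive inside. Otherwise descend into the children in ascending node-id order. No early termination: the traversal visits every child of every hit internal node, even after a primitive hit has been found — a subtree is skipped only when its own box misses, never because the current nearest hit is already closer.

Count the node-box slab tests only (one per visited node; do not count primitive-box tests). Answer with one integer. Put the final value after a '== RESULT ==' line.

Walk:
N0 x:[7/3,43/3] y:[9/2,22] z:[10/3,15] -> hit [9/2,43/3], descend [2, 3, 7, 8]
  N2 x:[7/3,13/3] y:[19,22] z:[28/3,43/3] -> miss, prune
  N3 x:[25/3,43/3] y:[5,15] z:[35/3,43/3] -> hit [35/3,43/3] leaf, test {P2(miss), P5(miss)}
  N7 x:[16/3,29/3] y:[9/2,16] z:[10/3,19/3] -> hit [16/3,19/3], descend [5, 6]
    N5 x:[16/3,7] y:[14,16] z:[14/3,17/3] -> miss, prune
    N6 x:[16/3,29/3] y:[9/2,11] z:[10/3,19/3] -> hit [16/3,19/3] leaf, test {P1(miss), P6@t=16/3}
  N8 x:[11/3,19/3] y:[6,18] z:[13,15] -> miss, prune

Summary -> nodes [0, 2, 3, 7, 5, 6, 8]; box-tests=7; leaf-entries=2; first=P6

== RESULT ==
7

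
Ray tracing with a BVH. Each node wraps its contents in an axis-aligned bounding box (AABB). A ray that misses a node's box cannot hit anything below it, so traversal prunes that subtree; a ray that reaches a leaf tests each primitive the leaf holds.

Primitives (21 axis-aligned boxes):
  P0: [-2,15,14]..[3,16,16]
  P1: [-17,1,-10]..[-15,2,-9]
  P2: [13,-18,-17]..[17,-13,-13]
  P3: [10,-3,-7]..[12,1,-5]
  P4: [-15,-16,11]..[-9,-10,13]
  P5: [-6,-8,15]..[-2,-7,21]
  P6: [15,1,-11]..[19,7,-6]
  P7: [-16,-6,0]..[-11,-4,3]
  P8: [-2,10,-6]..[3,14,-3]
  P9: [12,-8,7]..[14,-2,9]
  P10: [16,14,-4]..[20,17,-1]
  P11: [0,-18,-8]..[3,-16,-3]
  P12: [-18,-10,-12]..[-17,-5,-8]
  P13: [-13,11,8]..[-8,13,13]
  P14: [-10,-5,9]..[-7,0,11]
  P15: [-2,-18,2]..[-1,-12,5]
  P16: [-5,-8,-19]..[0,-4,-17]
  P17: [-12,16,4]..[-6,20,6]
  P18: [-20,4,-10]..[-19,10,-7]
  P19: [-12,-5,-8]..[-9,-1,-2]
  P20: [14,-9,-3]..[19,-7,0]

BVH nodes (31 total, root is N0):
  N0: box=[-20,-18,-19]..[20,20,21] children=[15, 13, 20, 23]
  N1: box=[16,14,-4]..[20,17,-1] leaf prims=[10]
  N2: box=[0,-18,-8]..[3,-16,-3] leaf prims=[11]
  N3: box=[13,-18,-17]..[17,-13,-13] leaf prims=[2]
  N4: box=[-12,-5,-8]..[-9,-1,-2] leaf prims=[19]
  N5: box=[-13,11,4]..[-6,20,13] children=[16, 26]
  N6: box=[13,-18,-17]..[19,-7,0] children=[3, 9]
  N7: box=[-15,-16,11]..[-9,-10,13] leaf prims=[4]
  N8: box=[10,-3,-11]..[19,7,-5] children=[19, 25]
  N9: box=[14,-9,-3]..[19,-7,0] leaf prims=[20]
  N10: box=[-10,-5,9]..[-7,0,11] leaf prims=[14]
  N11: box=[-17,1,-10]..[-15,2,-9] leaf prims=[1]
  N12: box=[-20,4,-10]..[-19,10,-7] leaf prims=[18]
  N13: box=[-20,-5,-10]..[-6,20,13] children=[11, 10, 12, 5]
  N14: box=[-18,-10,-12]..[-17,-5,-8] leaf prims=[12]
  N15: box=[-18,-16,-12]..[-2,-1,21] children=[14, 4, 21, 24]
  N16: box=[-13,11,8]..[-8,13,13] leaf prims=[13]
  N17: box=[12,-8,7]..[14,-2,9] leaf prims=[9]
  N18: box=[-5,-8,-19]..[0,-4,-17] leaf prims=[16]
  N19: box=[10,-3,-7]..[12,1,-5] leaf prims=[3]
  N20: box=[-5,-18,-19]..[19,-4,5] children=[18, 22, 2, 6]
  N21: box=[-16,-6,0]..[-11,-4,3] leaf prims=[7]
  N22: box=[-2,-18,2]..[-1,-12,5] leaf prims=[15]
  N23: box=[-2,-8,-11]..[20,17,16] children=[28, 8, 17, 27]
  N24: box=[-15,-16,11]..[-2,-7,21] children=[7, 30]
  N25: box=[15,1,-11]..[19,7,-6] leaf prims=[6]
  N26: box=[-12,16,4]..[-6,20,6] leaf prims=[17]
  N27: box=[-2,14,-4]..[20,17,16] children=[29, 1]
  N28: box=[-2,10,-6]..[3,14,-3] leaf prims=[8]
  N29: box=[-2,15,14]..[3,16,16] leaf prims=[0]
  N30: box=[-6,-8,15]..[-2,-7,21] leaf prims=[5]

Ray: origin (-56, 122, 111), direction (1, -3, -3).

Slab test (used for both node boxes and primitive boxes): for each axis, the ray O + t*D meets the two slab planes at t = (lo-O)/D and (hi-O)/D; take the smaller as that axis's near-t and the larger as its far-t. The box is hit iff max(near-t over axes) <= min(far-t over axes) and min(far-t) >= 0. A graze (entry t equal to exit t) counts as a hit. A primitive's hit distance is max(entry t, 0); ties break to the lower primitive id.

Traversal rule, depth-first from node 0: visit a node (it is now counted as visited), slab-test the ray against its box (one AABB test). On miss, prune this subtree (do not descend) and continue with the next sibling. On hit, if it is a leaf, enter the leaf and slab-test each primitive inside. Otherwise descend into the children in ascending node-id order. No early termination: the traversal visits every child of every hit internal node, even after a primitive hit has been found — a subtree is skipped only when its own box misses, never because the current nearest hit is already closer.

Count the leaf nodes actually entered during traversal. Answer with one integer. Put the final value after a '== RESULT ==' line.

Walk:
N0 x:[36,76] y:[34,140/3] z:[30,130/3] -> hit [36,130/3], descend [13, 15, 20, 23]
  N13 x:[36,50] y:[34,127/3] z:[98/3,121/3] -> hit [36,121/3], descend [5, 10, 11, 12]
    N5 x:[43,50] y:[34,37] z:[98/3,107/3] -> miss, prune
    N10 x:[46,49] y:[122/3,127/3] z:[100/3,34] -> miss, prune
    N11 x:[39,41] y:[40,121/3] z:[40,121/3] -> hit [40,121/3] leaf, test {P1@t=40}
    N12 x:[36,37] y:[112/3,118/3] z:[118/3,121/3] -> miss, prune
  N15 x:[38,54] y:[41,46] z:[30,41] -> hit [41,41], descend [4, 14, 21, 24]
    N4 x:[44,47] y:[41,127/3] z:[113/3,119/3] -> miss, prune
    N14 x:[38,39] y:[127/3,44] z:[119/3,41] -> miss, prune
    N21 x:[40,45] y:[42,128/3] z:[36,37] -> miss, prune
    N24 x:[41,54] y:[43,46] z:[30,100/3] -> miss, prune
  N20 x:[51,75] y:[42,140/3] z:[106/3,130/3] -> miss, prune
  N23 x:[54,76] y:[35,130/3] z:[95/3,122/3] -> miss, prune

Summary -> nodes [0, 13, 5, 10, 11, 12, 15, 4, 14, 21, 24, 20, 23]; box-tests=13; leaf-entries=1; first=P1

== RESULT ==
1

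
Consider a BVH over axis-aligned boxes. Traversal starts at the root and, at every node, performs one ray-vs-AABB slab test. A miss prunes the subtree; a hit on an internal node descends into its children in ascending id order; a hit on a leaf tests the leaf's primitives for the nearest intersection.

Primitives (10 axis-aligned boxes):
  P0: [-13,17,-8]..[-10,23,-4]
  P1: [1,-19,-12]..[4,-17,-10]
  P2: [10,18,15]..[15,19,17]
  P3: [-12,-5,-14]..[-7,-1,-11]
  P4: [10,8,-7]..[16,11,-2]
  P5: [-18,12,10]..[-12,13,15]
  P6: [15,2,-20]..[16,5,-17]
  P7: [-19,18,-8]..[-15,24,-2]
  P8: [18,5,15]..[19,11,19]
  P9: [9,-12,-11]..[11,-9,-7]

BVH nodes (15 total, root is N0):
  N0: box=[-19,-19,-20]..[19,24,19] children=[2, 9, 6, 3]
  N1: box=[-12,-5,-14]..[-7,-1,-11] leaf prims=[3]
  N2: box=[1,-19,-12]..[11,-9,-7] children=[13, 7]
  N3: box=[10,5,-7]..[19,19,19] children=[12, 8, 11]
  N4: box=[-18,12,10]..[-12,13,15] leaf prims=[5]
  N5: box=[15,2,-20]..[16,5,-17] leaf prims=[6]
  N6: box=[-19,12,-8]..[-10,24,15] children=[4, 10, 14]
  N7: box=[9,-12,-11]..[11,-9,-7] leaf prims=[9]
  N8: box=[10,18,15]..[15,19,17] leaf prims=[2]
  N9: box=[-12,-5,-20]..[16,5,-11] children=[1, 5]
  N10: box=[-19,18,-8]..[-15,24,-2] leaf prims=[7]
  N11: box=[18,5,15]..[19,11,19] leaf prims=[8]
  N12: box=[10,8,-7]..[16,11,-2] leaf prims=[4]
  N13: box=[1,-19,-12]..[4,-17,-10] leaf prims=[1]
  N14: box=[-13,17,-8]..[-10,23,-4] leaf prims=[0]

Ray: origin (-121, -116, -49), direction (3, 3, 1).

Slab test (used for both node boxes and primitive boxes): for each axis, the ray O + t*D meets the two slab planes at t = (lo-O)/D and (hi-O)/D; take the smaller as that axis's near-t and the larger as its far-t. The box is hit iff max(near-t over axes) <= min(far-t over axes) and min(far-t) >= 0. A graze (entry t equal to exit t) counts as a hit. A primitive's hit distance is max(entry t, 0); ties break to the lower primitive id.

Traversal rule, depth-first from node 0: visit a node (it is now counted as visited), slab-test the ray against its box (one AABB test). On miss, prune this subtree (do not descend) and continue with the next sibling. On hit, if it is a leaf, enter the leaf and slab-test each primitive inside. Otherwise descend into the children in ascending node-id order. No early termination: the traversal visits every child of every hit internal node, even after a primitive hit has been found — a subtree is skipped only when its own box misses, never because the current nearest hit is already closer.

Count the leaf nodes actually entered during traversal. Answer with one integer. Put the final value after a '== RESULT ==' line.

Walk:
N0 x:[34,140/3] y:[97/3,140/3] z:[29,68] -> hit [34,140/3], descend [2, 3, 6, 9]
  N2 x:[122/3,44] y:[97/3,107/3] z:[37,42] -> miss, prune
  N3 x:[131/3,140/3] y:[121/3,45] z:[42,68] -> hit [131/3,45], descend [8, 11, 12]
    N8 x:[131/3,136/3] y:[134/3,45] z:[64,66] -> miss, prune
    N11 x:[139/3,140/3] y:[121/3,127/3] z:[64,68] -> miss, prune
    N12 x:[131/3,137/3] y:[124/3,127/3] z:[42,47] -> miss, prune
  N6 x:[34,37] y:[128/3,140/3] z:[41,64] -> miss, prune
  N9 x:[109/3,137/3] y:[37,121/3] z:[29,38] -> hit [37,38], descend [1, 5]
    N1 x:[109/3,38] y:[37,115/3] z:[35,38] -> hit [37,38] leaf, test {P3@t=37}
    N5 x:[136/3,137/3] y:[118/3,121/3] z:[29,32] -> miss, prune

Visited [0, 2, 3, 8, 11, 12, 6, 9, 1, 5]. Tests: 10 box, 1 leaf. Nearest: P3.

== RESULT ==
1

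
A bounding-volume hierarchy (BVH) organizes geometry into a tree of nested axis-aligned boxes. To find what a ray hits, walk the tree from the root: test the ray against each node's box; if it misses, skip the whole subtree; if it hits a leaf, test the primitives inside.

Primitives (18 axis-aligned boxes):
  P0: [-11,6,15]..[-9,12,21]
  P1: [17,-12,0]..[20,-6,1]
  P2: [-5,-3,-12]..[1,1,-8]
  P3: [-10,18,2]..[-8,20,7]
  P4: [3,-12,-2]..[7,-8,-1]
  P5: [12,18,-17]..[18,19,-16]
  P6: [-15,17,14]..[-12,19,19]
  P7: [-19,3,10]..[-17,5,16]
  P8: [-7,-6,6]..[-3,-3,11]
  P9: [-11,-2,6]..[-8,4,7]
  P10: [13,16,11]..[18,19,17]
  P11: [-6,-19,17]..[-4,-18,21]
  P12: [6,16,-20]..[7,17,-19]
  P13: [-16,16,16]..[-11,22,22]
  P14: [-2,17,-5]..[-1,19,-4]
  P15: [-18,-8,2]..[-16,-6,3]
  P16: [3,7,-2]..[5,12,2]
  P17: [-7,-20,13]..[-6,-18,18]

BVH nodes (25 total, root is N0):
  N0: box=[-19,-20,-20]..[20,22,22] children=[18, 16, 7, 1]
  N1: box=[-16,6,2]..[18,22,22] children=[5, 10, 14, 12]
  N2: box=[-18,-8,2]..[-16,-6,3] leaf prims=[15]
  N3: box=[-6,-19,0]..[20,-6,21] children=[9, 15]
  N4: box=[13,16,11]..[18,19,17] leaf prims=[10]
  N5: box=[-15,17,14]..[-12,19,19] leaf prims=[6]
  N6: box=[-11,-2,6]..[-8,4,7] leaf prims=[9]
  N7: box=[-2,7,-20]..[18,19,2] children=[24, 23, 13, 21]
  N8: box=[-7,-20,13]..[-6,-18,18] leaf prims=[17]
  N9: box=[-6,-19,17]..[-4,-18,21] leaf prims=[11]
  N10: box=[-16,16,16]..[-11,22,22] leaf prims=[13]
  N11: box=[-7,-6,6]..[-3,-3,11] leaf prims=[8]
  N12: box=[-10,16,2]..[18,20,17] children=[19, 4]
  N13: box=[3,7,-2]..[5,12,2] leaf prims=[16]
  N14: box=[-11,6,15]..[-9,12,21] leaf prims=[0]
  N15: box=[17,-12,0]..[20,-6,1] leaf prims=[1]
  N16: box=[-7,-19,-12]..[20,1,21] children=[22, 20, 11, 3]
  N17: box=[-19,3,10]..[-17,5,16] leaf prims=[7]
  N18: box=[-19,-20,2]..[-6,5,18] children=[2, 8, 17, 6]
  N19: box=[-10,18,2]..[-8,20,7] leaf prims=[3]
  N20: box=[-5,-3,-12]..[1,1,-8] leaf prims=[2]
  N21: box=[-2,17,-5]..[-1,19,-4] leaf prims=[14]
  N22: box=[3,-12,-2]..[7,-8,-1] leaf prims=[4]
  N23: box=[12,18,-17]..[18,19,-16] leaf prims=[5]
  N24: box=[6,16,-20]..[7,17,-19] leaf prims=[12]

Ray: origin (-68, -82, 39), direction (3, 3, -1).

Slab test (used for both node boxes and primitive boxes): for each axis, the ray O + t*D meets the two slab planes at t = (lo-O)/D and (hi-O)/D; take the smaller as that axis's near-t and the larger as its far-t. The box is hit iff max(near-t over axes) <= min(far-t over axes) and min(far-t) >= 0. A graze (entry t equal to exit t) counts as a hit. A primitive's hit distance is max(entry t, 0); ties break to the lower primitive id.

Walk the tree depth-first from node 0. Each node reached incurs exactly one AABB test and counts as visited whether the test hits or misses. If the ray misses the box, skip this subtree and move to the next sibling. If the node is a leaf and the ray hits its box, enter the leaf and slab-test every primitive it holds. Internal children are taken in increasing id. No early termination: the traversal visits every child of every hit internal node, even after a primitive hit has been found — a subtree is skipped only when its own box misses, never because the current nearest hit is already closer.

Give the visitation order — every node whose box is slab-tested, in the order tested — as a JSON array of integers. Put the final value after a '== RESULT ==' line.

Walk:
N0 x:[49/3,88/3] y:[62/3,104/3] z:[17,59] -> hit [62/3,88/3], descend [1, 7, 16, 18]
  N1 x:[52/3,86/3] y:[88/3,104/3] z:[17,37] -> miss, prune
  N7 x:[22,86/3] y:[89/3,101/3] z:[37,59] -> miss, prune
  N16 x:[61/3,88/3] y:[21,83/3] z:[18,51] -> hit [21,83/3], descend [3, 11, 20, 22]
    N3 x:[62/3,88/3] y:[21,76/3] z:[18,39] -> hit [21,76/3], descend [9, 15]
      N9 x:[62/3,64/3] y:[21,64/3] z:[18,22] -> hit [21,64/3] leaf, test {P11@t=21}
      N15 x:[85/3,88/3] y:[70/3,76/3] z:[38,39] -> miss, prune
    N11 x:[61/3,65/3] y:[76/3,79/3] z:[28,33] -> miss, prune
    N20 x:[21,23] y:[79/3,83/3] z:[47,51] -> miss, prune
    N22 x:[71/3,25] y:[70/3,74/3] z:[40,41] -> miss, prune
  N18 x:[49/3,62/3] y:[62/3,29] z:[21,37] -> miss, prune

order=[0, 1, 7, 16, 3, 9, 15, 11, 20, 22, 18]  |boxes|=11  |leaves|=1  hit=P11

== RESULT ==
[0, 1, 7, 16, 3, 9, 15, 11, 20, 22, 18]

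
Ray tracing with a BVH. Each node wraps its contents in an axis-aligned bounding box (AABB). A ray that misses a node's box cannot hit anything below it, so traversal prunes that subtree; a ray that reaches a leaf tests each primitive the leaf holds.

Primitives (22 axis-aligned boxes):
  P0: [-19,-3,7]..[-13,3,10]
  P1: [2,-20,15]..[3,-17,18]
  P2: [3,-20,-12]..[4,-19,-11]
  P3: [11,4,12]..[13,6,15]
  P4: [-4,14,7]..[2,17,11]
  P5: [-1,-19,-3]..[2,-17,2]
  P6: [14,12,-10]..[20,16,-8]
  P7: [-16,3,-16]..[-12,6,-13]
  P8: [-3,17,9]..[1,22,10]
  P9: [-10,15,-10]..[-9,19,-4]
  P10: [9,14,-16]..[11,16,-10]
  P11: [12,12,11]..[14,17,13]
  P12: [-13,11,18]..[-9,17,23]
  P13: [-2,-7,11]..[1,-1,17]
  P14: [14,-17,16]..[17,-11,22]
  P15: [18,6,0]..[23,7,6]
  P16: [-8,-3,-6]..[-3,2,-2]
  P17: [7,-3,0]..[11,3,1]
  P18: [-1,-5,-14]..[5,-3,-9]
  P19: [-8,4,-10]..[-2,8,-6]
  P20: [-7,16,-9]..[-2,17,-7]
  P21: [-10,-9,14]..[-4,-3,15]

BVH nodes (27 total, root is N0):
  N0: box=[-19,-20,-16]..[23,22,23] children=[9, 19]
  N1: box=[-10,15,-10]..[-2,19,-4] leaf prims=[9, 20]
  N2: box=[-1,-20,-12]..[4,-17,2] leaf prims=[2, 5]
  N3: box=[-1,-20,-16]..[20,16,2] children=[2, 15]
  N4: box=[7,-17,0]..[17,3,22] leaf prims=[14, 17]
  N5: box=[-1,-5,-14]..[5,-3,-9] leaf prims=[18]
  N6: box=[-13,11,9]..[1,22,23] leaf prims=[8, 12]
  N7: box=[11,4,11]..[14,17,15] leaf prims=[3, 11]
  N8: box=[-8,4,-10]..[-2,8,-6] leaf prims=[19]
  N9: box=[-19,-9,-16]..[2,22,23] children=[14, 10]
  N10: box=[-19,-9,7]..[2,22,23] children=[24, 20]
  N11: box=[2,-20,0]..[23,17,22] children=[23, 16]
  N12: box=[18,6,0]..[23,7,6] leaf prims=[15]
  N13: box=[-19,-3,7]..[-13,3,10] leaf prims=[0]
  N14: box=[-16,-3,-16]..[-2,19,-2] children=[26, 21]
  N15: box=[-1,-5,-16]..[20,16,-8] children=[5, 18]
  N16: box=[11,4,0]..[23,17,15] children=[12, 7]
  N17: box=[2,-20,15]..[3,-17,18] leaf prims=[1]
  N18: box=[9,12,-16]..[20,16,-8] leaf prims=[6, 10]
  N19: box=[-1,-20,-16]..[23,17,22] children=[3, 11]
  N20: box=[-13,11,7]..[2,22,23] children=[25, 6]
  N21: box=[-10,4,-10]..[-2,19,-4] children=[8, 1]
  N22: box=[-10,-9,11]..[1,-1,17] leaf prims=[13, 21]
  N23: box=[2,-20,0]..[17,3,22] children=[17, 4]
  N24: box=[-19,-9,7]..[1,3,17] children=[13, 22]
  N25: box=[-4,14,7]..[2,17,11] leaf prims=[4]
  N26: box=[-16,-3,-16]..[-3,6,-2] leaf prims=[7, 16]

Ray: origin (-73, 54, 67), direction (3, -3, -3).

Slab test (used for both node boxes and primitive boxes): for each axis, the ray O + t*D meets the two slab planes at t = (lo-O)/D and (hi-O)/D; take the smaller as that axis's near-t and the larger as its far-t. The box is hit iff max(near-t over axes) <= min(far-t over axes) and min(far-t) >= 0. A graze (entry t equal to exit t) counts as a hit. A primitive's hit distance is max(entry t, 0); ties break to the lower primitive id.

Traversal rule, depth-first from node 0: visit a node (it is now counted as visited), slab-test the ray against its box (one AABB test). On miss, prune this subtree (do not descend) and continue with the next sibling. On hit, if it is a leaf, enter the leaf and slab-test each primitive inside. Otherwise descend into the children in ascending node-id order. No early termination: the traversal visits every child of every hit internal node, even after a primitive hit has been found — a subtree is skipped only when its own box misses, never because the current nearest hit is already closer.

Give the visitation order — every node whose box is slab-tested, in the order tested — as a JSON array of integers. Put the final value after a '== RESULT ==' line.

Trace the traversal:
N0 x:[18,32] y:[32/3,74/3] z:[44/3,83/3] -> hit [18,74/3], descend [9, 19]
  N9 x:[18,25] y:[32/3,21] z:[44/3,83/3] -> hit [18,21], descend [10, 14]
    N10 x:[18,25] y:[32/3,21] z:[44/3,20] -> hit [18,20], descend [20, 24]
      N20 x:[20,25] y:[32/3,43/3] z:[44/3,20] -> miss, prune
      N24 x:[18,74/3] y:[17,21] z:[50/3,20] -> hit [18,20], descend [13, 22]
        N13 x:[18,20] y:[17,19] z:[19,20] -> hit [19,19] leaf, test {P0@t=19}
        N22 x:[21,74/3] y:[55/3,21] z:[50/3,56/3] -> miss, prune
    N14 x:[19,71/3] y:[35/3,19] z:[23,83/3] -> miss, prune
  N19 x:[24,32] y:[37/3,74/3] z:[15,83/3] -> hit [24,74/3], descend [3, 11]
    N3 x:[24,31] y:[38/3,74/3] z:[65/3,83/3] -> hit [24,74/3], descend [2, 15]
      N2 x:[24,77/3] y:[71/3,74/3] z:[65/3,79/3] -> hit [24,74/3] leaf, test {P2(miss), P5(miss)}
      N15 x:[24,31] y:[38/3,59/3] z:[25,83/3] -> miss, prune
    N11 x:[25,32] y:[37/3,74/3] z:[15,67/3] -> miss, prune

13 AABB tests over nodes [0, 9, 10, 20, 24, 13, 22, 14, 19, 3, 2, 15, 11]; 2 leaves entered; closest P0.

== RESULT ==
[0, 9, 10, 20, 24, 13, 22, 14, 19, 3, 2, 15, 11]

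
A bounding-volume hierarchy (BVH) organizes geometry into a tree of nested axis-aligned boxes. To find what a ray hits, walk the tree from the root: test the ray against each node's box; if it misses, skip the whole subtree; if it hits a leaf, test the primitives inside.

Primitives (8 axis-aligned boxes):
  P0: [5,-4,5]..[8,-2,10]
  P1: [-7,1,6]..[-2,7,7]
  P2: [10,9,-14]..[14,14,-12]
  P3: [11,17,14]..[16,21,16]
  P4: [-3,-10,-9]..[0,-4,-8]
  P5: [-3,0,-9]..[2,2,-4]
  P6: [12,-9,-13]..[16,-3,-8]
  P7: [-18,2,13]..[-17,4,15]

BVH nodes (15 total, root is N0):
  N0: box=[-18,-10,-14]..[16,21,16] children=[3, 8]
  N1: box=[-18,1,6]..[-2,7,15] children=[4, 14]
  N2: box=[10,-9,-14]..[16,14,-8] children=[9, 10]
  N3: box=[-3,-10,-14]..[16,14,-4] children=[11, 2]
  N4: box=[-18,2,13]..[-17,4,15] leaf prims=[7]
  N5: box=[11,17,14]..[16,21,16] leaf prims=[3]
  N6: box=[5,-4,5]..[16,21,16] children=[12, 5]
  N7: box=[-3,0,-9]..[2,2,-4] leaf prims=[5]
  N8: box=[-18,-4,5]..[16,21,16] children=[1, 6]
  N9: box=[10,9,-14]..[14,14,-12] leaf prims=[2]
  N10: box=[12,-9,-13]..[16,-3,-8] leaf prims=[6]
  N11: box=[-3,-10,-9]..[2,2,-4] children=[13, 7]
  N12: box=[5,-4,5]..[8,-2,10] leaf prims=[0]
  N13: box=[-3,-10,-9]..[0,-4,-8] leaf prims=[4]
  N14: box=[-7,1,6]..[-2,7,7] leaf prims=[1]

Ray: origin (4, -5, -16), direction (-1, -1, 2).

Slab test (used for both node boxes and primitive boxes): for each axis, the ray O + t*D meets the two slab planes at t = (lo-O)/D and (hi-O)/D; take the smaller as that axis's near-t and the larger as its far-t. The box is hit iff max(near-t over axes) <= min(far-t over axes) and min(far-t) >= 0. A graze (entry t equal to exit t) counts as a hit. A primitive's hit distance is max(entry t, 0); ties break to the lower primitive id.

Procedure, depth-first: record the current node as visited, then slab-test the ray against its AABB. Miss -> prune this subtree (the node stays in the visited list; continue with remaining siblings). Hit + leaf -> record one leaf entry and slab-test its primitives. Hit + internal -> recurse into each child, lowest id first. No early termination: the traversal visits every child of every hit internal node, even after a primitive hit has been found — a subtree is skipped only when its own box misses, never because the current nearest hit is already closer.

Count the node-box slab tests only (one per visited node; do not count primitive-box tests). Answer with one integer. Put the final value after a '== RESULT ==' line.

Trace the traversal:
N0 x:[-12,22] y:[-26,5] z:[1,16] -> hit [1,5], descend [3, 8]
  N3 x:[-12,7] y:[-19,5] z:[1,6] -> hit [1,5], descend [2, 11]
    N2 x:[-12,-6] y:[-19,4] z:[1,4] -> miss, prune
    N11 x:[2,7] y:[-7,5] z:[7/2,6] -> hit [7/2,5], descend [7, 13]
      N7 x:[2,7] y:[-7,-5] z:[7/2,6] -> miss, prune
      N13 x:[4,7] y:[-1,5] z:[7/2,4] -> hit [4,4] leaf, test {P4@t=4}
  N8 x:[-12,22] y:[-26,-1] z:[21/2,16] -> miss, prune

7 AABB tests over nodes [0, 3, 2, 11, 7, 13, 8]; 1 leaf entered; closest P4.

== RESULT ==
7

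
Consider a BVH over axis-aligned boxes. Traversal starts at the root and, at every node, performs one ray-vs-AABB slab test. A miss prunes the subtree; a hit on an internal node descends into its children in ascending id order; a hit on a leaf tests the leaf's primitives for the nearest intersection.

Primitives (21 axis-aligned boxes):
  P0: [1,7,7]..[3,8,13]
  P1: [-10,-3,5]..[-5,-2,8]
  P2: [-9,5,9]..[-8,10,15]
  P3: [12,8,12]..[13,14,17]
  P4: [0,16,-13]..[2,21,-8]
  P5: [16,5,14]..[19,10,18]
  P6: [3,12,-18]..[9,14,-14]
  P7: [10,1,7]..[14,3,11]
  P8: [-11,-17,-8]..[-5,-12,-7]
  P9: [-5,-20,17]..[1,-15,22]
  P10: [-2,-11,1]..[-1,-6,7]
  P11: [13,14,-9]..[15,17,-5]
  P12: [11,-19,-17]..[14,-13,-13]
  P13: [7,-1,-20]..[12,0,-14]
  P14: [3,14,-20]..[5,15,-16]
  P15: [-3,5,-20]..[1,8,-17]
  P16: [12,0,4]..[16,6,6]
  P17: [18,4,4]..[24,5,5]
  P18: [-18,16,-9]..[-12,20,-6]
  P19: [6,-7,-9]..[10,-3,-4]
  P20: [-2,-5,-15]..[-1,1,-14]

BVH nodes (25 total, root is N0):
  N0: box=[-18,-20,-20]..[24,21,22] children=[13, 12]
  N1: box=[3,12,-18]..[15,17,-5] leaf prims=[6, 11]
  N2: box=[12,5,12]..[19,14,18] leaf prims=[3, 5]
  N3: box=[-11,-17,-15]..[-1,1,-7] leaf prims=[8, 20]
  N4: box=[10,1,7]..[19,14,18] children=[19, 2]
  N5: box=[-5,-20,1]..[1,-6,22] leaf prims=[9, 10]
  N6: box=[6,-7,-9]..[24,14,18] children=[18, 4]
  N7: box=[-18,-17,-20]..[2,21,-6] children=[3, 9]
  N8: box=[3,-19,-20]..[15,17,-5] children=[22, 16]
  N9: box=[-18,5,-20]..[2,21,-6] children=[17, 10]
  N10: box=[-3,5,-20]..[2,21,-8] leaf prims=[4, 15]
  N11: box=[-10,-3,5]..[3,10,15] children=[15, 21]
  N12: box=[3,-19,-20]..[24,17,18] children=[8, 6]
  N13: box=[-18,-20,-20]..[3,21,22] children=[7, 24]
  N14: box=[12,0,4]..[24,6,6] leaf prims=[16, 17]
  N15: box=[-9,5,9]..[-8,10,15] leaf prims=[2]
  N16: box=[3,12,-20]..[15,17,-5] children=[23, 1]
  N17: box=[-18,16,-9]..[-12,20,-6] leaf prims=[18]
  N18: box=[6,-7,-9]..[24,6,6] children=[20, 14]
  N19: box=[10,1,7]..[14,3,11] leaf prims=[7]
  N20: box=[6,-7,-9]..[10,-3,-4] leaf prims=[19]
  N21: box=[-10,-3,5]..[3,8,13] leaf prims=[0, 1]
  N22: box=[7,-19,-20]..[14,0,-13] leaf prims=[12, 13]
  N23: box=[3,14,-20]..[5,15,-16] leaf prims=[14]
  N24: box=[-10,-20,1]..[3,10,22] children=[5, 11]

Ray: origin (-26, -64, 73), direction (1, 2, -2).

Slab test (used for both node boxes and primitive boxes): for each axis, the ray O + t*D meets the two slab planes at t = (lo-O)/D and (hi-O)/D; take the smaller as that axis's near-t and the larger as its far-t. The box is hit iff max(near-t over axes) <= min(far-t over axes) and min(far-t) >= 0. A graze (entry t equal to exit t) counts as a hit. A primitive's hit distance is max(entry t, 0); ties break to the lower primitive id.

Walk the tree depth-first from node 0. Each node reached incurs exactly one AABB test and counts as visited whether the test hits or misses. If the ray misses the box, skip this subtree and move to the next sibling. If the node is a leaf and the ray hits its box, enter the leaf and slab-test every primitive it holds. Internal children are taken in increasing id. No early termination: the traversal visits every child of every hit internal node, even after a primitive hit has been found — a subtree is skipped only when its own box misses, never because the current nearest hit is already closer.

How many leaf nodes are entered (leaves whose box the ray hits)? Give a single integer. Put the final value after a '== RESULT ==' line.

Traverse from the root:
N0 x:[8,50] y:[22,85/2] z:[51/2,93/2] -> hit [51/2,85/2], descend [12, 13]
  N12 x:[29,50] y:[45/2,81/2] z:[55/2,93/2] -> hit [29,81/2], descend [6, 8]
    N6 x:[32,50] y:[57/2,39] z:[55/2,41] -> hit [32,39], descend [4, 18]
      N4 x:[36,45] y:[65/2,39] z:[55/2,33] -> miss, prune
      N18 x:[32,50] y:[57/2,35] z:[67/2,41] -> hit [67/2,35], descend [14, 20]
        N14 x:[38,50] y:[32,35] z:[67/2,69/2] -> miss, prune
        N20 x:[32,36] y:[57/2,61/2] z:[77/2,41] -> miss, prune
    N8 x:[29,41] y:[45/2,81/2] z:[39,93/2] -> hit [39,81/2], descend [16, 22]
      N16 x:[29,41] y:[38,81/2] z:[39,93/2] -> hit [39,81/2], descend [1, 23]
        N1 x:[29,41] y:[38,81/2] z:[39,91/2] -> hit [39,81/2] leaf, test {P6(miss), P11@t=39}
        N23 x:[29,31] y:[39,79/2] z:[89/2,93/2] -> miss, prune
      N22 x:[33,40] y:[45/2,32] z:[43,93/2] -> miss, prune
  N13 x:[8,29] y:[22,85/2] z:[51/2,93/2] -> hit [51/2,29], descend [7, 24]
    N7 x:[8,28] y:[47/2,85/2] z:[79/2,93/2] -> miss, prune
    N24 x:[16,29] y:[22,37] z:[51/2,36] -> hit [51/2,29], descend [5, 11]
      N5 x:[21,27] y:[22,29] z:[51/2,36] -> hit [51/2,27] leaf, test {P9(miss), P10(miss)}
      N11 x:[16,29] y:[61/2,37] z:[29,34] -> miss, prune

order=[0, 12, 6, 4, 18, 14, 20, 8, 16, 1, 23, 22, 13, 7, 24, 5, 11]  |boxes|=17  |leaves|=2  hit=P11

== RESULT ==
2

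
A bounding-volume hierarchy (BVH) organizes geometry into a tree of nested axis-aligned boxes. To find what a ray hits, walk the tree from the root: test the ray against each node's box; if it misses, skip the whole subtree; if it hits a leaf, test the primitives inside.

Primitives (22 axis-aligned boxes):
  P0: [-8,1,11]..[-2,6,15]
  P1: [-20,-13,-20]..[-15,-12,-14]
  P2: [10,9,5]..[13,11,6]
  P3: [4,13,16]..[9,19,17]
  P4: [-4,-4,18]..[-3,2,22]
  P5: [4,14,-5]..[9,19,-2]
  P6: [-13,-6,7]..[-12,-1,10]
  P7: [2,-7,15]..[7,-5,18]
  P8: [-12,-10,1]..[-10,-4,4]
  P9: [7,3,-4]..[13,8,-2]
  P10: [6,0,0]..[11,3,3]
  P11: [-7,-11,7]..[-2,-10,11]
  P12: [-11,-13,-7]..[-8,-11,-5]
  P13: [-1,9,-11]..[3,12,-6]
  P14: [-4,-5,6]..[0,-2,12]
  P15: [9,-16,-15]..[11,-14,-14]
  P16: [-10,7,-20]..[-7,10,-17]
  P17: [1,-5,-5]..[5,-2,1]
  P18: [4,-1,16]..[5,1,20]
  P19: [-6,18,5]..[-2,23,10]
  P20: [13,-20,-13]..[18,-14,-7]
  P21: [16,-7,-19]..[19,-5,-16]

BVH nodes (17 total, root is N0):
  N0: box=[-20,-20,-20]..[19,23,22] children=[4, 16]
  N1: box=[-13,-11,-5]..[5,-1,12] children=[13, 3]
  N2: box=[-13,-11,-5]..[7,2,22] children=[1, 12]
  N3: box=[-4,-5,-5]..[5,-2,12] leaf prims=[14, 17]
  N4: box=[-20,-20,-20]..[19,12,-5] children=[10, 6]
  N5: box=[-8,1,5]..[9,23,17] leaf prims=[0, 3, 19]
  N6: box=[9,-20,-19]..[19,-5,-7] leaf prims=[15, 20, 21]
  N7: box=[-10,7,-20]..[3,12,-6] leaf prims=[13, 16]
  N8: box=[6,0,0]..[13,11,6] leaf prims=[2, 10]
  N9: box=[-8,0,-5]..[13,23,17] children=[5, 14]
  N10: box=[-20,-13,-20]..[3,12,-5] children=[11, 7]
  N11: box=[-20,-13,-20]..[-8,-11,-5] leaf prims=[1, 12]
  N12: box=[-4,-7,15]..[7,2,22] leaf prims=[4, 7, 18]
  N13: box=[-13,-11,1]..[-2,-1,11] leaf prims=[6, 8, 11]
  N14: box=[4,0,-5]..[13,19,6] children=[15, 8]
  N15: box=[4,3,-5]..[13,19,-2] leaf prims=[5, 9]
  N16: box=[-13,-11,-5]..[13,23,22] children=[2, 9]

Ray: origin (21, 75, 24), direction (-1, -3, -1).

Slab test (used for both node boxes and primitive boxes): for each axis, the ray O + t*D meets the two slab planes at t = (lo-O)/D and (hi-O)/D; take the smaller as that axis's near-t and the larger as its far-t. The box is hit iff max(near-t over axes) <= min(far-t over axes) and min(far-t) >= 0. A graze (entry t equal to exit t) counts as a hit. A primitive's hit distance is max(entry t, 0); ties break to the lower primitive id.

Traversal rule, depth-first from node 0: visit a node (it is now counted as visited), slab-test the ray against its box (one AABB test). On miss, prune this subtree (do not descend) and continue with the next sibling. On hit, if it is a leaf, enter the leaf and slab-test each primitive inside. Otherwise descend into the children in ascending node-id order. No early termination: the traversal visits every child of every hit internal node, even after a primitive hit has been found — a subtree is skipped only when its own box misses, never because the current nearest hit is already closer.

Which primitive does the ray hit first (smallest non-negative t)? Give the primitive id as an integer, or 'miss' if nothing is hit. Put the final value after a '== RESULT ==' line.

Traverse from the root:
N0 x:[2,41] y:[52/3,95/3] z:[2,44] -> hit [52/3,95/3], descend [4, 16]
  N4 x:[2,41] y:[21,95/3] z:[29,44] -> hit [29,95/3], descend [6, 10]
    N6 x:[2,12] y:[80/3,95/3] z:[31,43] -> miss, prune
    N10 x:[18,41] y:[21,88/3] z:[29,44] -> hit [29,88/3], descend [7, 11]
      N7 x:[18,31] y:[21,68/3] z:[30,44] -> miss, prune
      N11 x:[29,41] y:[86/3,88/3] z:[29,44] -> hit [29,88/3] leaf, test {P1(miss), P12@t=29}
  N16 x:[8,34] y:[52/3,86/3] z:[2,29] -> hit [52/3,86/3], descend [2, 9]
    N2 x:[14,34] y:[73/3,86/3] z:[2,29] -> hit [73/3,86/3], descend [1, 12]
      N1 x:[16,34] y:[76/3,86/3] z:[12,29] -> hit [76/3,86/3], descend [3, 13]
        N3 x:[16,25] y:[77/3,80/3] z:[12,29] -> miss, prune
        N13 x:[23,34] y:[76/3,86/3] z:[13,23] -> miss, prune
      N12 x:[14,25] y:[73/3,82/3] z:[2,9] -> miss, prune
    N9 x:[8,29] y:[52/3,25] z:[7,29] -> hit [52/3,25], descend [5, 14]
      N5 x:[12,29] y:[52/3,74/3] z:[7,19] -> hit [52/3,19] leaf, test {P0(miss), P3(miss), P19(miss)}
      N14 x:[8,17] y:[56/3,25] z:[18,29] -> miss, prune

Summary -> nodes [0, 4, 6, 10, 7, 11, 16, 2, 1, 3, 13, 12, 9, 5, 14]; box-tests=15; leaf-entries=2; first=P12

== RESULT ==
12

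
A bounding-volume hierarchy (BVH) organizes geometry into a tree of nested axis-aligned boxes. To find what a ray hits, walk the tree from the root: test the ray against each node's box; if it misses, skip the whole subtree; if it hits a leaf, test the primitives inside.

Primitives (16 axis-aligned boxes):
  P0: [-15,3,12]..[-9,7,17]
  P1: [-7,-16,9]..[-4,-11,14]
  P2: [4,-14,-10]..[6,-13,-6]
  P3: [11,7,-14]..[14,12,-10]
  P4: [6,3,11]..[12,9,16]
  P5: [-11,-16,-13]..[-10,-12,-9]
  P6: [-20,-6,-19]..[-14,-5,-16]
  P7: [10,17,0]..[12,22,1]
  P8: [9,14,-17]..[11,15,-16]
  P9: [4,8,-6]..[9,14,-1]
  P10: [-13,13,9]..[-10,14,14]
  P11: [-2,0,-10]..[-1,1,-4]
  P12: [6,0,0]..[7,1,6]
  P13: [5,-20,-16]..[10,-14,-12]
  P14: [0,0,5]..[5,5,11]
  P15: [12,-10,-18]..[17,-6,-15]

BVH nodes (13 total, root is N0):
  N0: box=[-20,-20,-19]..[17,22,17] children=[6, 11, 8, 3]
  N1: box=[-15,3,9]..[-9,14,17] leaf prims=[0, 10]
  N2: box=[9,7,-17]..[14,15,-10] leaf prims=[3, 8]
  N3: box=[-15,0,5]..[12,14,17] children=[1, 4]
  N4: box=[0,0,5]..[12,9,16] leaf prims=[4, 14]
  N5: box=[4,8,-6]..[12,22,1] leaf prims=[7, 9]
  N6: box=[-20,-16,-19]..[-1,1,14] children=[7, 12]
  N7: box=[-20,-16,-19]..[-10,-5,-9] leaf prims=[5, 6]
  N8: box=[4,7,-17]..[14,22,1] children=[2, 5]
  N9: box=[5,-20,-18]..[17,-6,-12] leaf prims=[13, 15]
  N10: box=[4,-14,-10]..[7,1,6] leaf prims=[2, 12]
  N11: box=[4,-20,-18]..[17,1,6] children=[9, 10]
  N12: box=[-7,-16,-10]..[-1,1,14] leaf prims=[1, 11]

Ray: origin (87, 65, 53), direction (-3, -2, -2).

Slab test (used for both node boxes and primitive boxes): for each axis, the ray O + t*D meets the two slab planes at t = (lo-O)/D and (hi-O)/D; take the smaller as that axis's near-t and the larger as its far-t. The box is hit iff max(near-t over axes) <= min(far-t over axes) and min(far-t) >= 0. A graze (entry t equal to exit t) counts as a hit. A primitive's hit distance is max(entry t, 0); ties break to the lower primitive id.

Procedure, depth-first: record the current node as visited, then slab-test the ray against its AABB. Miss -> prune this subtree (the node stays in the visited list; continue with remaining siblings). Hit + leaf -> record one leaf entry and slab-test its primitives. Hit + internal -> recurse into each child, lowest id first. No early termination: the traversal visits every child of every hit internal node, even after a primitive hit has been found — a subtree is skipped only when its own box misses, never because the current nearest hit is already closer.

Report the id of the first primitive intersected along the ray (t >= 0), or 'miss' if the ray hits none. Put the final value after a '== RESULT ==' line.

Traverse from the root:
N0 x:[70/3,107/3] y:[43/2,85/2] z:[18,36] -> hit [70/3,107/3], descend [3, 6, 8, 11]
  N3 x:[25,34] y:[51/2,65/2] z:[18,24] -> miss, prune
  N6 x:[88/3,107/3] y:[32,81/2] z:[39/2,36] -> hit [32,107/3], descend [7, 12]
    N7 x:[97/3,107/3] y:[35,81/2] z:[31,36] -> hit [35,107/3] leaf, test {P5(miss), P6@t=35}
    N12 x:[88/3,94/3] y:[32,81/2] z:[39/2,63/2] -> miss, prune
  N8 x:[73/3,83/3] y:[43/2,29] z:[26,35] -> hit [26,83/3], descend [2, 5]
    N2 x:[73/3,26] y:[25,29] z:[63/2,35] -> miss, prune
    N5 x:[25,83/3] y:[43/2,57/2] z:[26,59/2] -> hit [26,83/3] leaf, test {P7(miss), P9@t=27}
  N11 x:[70/3,83/3] y:[32,85/2] z:[47/2,71/2] -> miss, prune

Summary -> nodes [0, 3, 6, 7, 12, 8, 2, 5, 11]; box-tests=9; leaf-entries=2; first=P9

== RESULT ==
9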